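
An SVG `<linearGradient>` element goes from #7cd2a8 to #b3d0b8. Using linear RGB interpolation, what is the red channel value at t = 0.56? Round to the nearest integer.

R₁ = 124 (from #7cd2a8), R₂ = 179 (from #b3d0b8).
R = 124 + 0.56 × (179 − 124) = 154.8 → 155

155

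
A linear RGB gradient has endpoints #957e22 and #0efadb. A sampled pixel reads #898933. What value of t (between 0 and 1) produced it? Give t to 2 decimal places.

0.09

Invert the lerp on the B channel (largest span, 185): t = (51 − 34) / (219 − 34) = 17/185 = 0.091892.
Check on R: (137 − 149)/(14 − 149) = 0.08889 ✓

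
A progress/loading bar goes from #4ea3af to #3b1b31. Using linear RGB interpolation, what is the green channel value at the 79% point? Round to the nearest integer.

56

G₁ = 163 (from #4ea3af), G₂ = 27 (from #3b1b31).
G = 163 + 0.79 × (27 − 163) = 55.56 → 56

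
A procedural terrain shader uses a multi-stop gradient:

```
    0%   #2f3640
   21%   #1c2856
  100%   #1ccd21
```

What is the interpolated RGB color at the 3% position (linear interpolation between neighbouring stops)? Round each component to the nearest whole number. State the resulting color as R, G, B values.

(44, 52, 67)

3% lies between the 0% and 21% stops, so the local fraction is t = (3 − 0)/(21 − 0) = 3/21 ≈ 0.1429.
#2f3640 → (47, 54, 64); #1c2856 → (28, 40, 86).
R = 47 + 0.1429 × (28 − 47) = 44.285 → 44
G = 54 + 0.1429 × (40 − 54) = 51.999 → 52
B = 64 + 0.1429 × (86 − 64) = 67.144 → 67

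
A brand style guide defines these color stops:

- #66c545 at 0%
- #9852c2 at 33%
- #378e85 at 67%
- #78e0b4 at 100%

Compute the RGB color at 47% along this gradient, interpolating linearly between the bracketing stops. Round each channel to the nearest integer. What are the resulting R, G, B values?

47% lies between the 33% and 67% stops, so the local fraction is t = (47 − 33)/(67 − 33) = 14/34 ≈ 0.4118.
#9852c2 → (152, 82, 194); #378e85 → (55, 142, 133).
R = 152 + 0.4118 × (55 − 152) = 112.055 → 112
G = 82 + 0.4118 × (142 − 82) = 106.708 → 107
B = 194 + 0.4118 × (133 − 194) = 168.88 → 169

(112, 107, 169)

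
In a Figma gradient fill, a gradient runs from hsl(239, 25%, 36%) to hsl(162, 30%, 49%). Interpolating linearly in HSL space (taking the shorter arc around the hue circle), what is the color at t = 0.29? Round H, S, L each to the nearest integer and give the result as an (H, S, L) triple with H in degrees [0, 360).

Hue arc: Δh = 162 − 239 = -77° (|Δh| ≤ 180, already the shorter path).
H = 239 + 0.29 × (-77) = 216.67 → 217°
S = 25 + 0.29 × (30 − 25) = 26.45 → 26%
L = 36 + 0.29 × (49 − 36) = 39.77 → 40%

(217, 26, 40)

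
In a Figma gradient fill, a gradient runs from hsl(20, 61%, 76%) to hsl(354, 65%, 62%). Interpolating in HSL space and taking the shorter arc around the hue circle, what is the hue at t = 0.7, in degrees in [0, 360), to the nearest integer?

2

Hue: 354 − 20 = 334°, but |334| > 180 so the shorter arc goes the other way: Δh = 334 − 360 = -26°.
H = 20 + 0.7 × (-26) = 1.8 → 2°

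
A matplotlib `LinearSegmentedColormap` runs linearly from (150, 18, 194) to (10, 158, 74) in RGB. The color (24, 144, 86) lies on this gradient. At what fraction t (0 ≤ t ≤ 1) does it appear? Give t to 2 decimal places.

Invert the lerp on the R channel (largest span, 140): t = (24 − 150) / (10 − 150) = -126/-140 = 0.9.
Check on G: (144 − 18)/(158 − 18) = 0.9 ✓

0.90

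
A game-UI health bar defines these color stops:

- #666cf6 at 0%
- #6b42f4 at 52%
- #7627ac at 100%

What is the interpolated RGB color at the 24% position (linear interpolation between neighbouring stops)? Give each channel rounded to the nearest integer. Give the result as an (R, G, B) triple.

(104, 89, 245)

24% lies between the 0% and 52% stops, so the local fraction is t = (24 − 0)/(52 − 0) = 24/52 ≈ 0.4615.
#666cf6 → (102, 108, 246); #6b42f4 → (107, 66, 244).
R = 102 + 0.4615 × (107 − 102) = 104.308 → 104
G = 108 + 0.4615 × (66 − 108) = 88.617 → 89
B = 246 + 0.4615 × (244 − 246) = 245.077 → 245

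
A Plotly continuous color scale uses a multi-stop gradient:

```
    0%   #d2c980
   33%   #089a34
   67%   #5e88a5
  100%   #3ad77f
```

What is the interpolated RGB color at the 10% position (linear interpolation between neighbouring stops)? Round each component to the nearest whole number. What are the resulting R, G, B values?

10% lies between the 0% and 33% stops, so the local fraction is t = (10 − 0)/(33 − 0) = 10/33 ≈ 0.303.
#d2c980 → (210, 201, 128); #089a34 → (8, 154, 52).
R = 210 + 0.303 × (8 − 210) = 148.794 → 149
G = 201 + 0.303 × (154 − 201) = 186.759 → 187
B = 128 + 0.303 × (52 − 128) = 104.972 → 105

(149, 187, 105)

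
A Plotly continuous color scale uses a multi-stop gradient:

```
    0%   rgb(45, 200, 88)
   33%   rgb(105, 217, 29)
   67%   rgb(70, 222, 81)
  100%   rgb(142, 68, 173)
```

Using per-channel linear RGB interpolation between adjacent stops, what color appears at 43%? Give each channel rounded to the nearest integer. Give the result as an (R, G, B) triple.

43% lies between the 33% and 67% stops, so the local fraction is t = (43 − 33)/(67 − 33) = 10/34 ≈ 0.2941.
R = 105 + 0.2941 × (70 − 105) = 94.707 → 95
G = 217 + 0.2941 × (222 − 217) = 218.47 → 218
B = 29 + 0.2941 × (81 − 29) = 44.293 → 44

(95, 218, 44)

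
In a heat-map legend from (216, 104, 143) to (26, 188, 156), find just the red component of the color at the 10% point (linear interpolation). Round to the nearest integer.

197

R = 216 + 0.1 × (26 − 216) = 197 → 197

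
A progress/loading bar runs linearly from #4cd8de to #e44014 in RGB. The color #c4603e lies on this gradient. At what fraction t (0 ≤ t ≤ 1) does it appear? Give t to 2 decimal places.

0.79

Invert the lerp on the B channel (largest span, 202): t = (62 − 222) / (20 − 222) = -160/-202 = 0.79208.
Check on R: (196 − 76)/(228 − 76) = 0.7895 ✓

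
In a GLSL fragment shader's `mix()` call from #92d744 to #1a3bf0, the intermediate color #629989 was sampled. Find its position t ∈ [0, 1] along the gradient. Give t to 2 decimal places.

Invert the lerp on the B channel (largest span, 172): t = (137 − 68) / (240 − 68) = 69/172 = 0.40116.
Check on R: (98 − 146)/(26 − 146) = 0.4 ✓

0.40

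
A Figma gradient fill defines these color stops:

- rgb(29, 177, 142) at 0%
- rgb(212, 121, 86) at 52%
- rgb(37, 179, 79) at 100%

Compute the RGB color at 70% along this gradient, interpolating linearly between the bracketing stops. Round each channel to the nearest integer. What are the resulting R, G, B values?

(146, 143, 83)

70% lies between the 52% and 100% stops, so the local fraction is t = (70 − 52)/(100 − 52) = 18/48 ≈ 0.375.
R = 212 + 0.375 × (37 − 212) = 146.375 → 146
G = 121 + 0.375 × (179 − 121) = 142.75 → 143
B = 86 + 0.375 × (79 − 86) = 83.375 → 83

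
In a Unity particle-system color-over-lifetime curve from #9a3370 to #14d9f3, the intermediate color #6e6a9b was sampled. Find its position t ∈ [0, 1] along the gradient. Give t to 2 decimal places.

Invert the lerp on the G channel (largest span, 166): t = (106 − 51) / (217 − 51) = 55/166 = 0.33133.
Check on R: (110 − 154)/(20 − 154) = 0.3284 ✓

0.33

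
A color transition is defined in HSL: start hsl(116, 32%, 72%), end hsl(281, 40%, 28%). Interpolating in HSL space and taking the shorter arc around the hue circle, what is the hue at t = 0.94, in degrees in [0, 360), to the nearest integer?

Hue arc: Δh = 281 − 116 = 165° (|Δh| ≤ 180, already the shorter path).
H = 116 + 0.94 × (165) = 271.1 → 271°

271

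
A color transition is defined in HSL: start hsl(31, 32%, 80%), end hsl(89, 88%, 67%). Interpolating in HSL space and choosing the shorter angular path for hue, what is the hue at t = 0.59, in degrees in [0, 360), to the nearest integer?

Hue arc: Δh = 89 − 31 = 58° (|Δh| ≤ 180, already the shorter path).
H = 31 + 0.59 × (58) = 65.22 → 65°

65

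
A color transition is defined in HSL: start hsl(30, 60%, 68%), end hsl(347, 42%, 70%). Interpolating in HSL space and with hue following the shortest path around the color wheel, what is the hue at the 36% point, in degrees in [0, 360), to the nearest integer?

15

Hue: 347 − 30 = 317°, but |317| > 180 so the shorter arc goes the other way: Δh = 317 − 360 = -43°.
H = 30 + 0.36 × (-43) = 14.52 → 15°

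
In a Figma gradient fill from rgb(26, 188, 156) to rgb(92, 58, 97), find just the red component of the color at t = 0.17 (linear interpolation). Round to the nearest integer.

R = 26 + 0.17 × (92 − 26) = 37.22 → 37

37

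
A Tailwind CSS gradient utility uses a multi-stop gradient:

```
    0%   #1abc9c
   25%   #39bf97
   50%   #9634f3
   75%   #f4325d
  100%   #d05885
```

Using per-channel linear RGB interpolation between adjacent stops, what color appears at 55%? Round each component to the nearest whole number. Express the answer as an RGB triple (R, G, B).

55% lies between the 50% and 75% stops, so the local fraction is t = (55 − 50)/(75 − 50) = 5/25 ≈ 0.2.
#9634f3 → (150, 52, 243); #f4325d → (244, 50, 93).
R = 150 + 0.2 × (244 − 150) = 168.8 → 169
G = 52 + 0.2 × (50 − 52) = 51.6 → 52
B = 243 + 0.2 × (93 − 243) = 213 → 213

(169, 52, 213)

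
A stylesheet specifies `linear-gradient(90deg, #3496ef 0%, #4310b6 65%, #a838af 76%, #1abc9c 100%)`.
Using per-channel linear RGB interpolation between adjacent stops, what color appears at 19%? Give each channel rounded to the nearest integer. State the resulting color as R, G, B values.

(56, 111, 222)

19% lies between the 0% and 65% stops, so the local fraction is t = (19 − 0)/(65 − 0) = 19/65 ≈ 0.2923.
#3496ef → (52, 150, 239); #4310b6 → (67, 16, 182).
R = 52 + 0.2923 × (67 − 52) = 56.385 → 56
G = 150 + 0.2923 × (16 − 150) = 110.832 → 111
B = 239 + 0.2923 × (182 − 239) = 222.339 → 222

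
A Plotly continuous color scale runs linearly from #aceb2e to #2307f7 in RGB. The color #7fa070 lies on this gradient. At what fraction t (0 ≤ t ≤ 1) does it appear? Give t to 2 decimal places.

0.33

Invert the lerp on the G channel (largest span, 228): t = (160 − 235) / (7 − 235) = -75/-228 = 0.32895.
Check on R: (127 − 172)/(35 − 172) = 0.3285 ✓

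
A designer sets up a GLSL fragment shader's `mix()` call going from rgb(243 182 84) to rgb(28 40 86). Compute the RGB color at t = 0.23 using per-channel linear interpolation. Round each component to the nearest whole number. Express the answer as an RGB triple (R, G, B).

R = 243 + 0.23 × (28 − 243) = 243 + 0.23 × -215 = 193.55 → 194
G = 182 + 0.23 × (40 − 182) = 182 + 0.23 × -142 = 149.34 → 149
B = 84 + 0.23 × (86 − 84) = 84 + 0.23 × 2 = 84.46 → 84

(194, 149, 84)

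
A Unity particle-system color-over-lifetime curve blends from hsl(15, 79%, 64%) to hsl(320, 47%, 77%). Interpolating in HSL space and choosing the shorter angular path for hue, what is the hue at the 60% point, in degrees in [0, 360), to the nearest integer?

Hue: 320 − 15 = 305°, but |305| > 180 so the shorter arc goes the other way: Δh = 305 − 360 = -55°.
H = 15 + 0.6 × (-55) = -18 → -18 → -18 mod 360 = 342°

342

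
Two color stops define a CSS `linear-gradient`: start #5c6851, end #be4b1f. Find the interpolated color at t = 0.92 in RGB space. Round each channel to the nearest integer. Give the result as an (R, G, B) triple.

#5c6851 → (92, 104, 81); #be4b1f → (190, 75, 31).
R = 92 + 0.92 × (190 − 92) = 92 + 0.92 × 98 = 182.16 → 182
G = 104 + 0.92 × (75 − 104) = 104 + 0.92 × -29 = 77.32 → 77
B = 81 + 0.92 × (31 − 81) = 81 + 0.92 × -50 = 35 → 35

(182, 77, 35)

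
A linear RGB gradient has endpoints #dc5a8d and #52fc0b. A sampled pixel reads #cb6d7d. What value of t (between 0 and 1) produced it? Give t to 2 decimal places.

Invert the lerp on the G channel (largest span, 162): t = (109 − 90) / (252 − 90) = 19/162 = 0.11728.
Check on R: (203 − 220)/(82 − 220) = 0.1232 ✓

0.12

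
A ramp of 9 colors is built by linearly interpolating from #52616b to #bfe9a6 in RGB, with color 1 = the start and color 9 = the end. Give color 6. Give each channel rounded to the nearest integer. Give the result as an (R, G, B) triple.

(150, 182, 144)

With 9 swatches and endpoints inclusive, swatch 6 sits at t = (6 − 1)/(9 − 1) = 5/8 ≈ 0.625.
#52616b → (82, 97, 107); #bfe9a6 → (191, 233, 166).
R = 82 + 0.625 × (191 − 82) = 150.125 → 150
G = 97 + 0.625 × (233 − 97) = 182 → 182
B = 107 + 0.625 × (166 − 107) = 143.875 → 144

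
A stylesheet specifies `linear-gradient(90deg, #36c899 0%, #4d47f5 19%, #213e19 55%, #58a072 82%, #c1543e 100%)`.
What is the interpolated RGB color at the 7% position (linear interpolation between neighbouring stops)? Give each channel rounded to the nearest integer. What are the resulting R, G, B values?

7% lies between the 0% and 19% stops, so the local fraction is t = (7 − 0)/(19 − 0) = 7/19 ≈ 0.3684.
#36c899 → (54, 200, 153); #4d47f5 → (77, 71, 245).
R = 54 + 0.3684 × (77 − 54) = 62.473 → 62
G = 200 + 0.3684 × (71 − 200) = 152.476 → 152
B = 153 + 0.3684 × (245 − 153) = 186.893 → 187

(62, 152, 187)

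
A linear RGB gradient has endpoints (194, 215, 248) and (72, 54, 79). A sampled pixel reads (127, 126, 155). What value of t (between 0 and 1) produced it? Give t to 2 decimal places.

0.55

Invert the lerp on the B channel (largest span, 169): t = (155 − 248) / (79 − 248) = -93/-169 = 0.5503.
Check on R: (127 − 194)/(72 − 194) = 0.5492 ✓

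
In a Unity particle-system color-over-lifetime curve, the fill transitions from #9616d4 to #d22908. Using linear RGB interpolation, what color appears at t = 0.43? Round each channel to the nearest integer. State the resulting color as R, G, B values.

(176, 30, 124)

#9616d4 → (150, 22, 212); #d22908 → (210, 41, 8).
R = 150 + 0.43 × (210 − 150) = 150 + 0.43 × 60 = 175.8 → 176
G = 22 + 0.43 × (41 − 22) = 22 + 0.43 × 19 = 30.17 → 30
B = 212 + 0.43 × (8 − 212) = 212 + 0.43 × -204 = 124.28 → 124
So the blended color is (176, 30, 124), about #b01e7c.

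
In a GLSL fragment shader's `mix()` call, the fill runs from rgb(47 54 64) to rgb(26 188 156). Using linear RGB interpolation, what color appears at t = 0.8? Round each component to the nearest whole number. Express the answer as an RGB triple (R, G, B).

R = 47 + 0.8 × (26 − 47) = 47 + 0.8 × -21 = 30.2 → 30
G = 54 + 0.8 × (188 − 54) = 54 + 0.8 × 134 = 161.2 → 161
B = 64 + 0.8 × (156 − 64) = 64 + 0.8 × 92 = 137.6 → 138
So the blended color is (30, 161, 138), about #1ea18a.

(30, 161, 138)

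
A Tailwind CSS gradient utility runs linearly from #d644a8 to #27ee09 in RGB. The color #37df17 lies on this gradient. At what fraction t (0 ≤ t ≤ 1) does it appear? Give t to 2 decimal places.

0.91

Invert the lerp on the R channel (largest span, 175): t = (55 − 214) / (39 − 214) = -159/-175 = 0.90857.
Check on G: (223 − 68)/(238 − 68) = 0.9118 ✓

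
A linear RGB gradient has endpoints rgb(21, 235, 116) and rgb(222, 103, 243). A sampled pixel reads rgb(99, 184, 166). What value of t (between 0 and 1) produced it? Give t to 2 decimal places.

Invert the lerp on the R channel (largest span, 201): t = (99 − 21) / (222 − 21) = 78/201 = 0.38806.
Check on G: (184 − 235)/(103 − 235) = 0.3864 ✓

0.39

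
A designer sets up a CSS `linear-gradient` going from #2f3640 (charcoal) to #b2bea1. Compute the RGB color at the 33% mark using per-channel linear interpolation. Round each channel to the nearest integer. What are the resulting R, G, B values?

(90, 99, 96)

#2f3640 → (47, 54, 64); #b2bea1 → (178, 190, 161).
33% corresponds to t = 0.33.
R = 47 + 0.33 × (178 − 47) = 47 + 0.33 × 131 = 90.23 → 90
G = 54 + 0.33 × (190 − 54) = 54 + 0.33 × 136 = 98.88 → 99
B = 64 + 0.33 × (161 − 64) = 64 + 0.33 × 97 = 96.01 → 96
So the blended color is (90, 99, 96), about #5a6360.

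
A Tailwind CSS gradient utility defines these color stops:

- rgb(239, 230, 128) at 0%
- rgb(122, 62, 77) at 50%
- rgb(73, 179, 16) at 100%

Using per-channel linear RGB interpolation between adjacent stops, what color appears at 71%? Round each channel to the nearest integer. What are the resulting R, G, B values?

71% lies between the 50% and 100% stops, so the local fraction is t = (71 − 50)/(100 − 50) = 21/50 ≈ 0.42.
R = 122 + 0.42 × (73 − 122) = 101.42 → 101
G = 62 + 0.42 × (179 − 62) = 111.14 → 111
B = 77 + 0.42 × (16 − 77) = 51.38 → 51

(101, 111, 51)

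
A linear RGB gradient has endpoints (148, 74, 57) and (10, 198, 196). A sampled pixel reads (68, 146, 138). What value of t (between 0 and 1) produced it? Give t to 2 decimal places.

Invert the lerp on the B channel (largest span, 139): t = (138 − 57) / (196 − 57) = 81/139 = 0.58273.
Check on R: (68 − 148)/(10 − 148) = 0.5797 ✓

0.58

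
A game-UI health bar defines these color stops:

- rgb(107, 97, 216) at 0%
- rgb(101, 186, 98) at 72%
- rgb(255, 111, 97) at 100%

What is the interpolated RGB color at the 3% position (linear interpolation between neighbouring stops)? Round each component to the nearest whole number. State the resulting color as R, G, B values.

(107, 101, 211)

3% lies between the 0% and 72% stops, so the local fraction is t = (3 − 0)/(72 − 0) = 3/72 ≈ 0.0417.
R = 107 + 0.0417 × (101 − 107) = 106.75 → 107
G = 97 + 0.0417 × (186 − 97) = 100.711 → 101
B = 216 + 0.0417 × (98 − 216) = 211.079 → 211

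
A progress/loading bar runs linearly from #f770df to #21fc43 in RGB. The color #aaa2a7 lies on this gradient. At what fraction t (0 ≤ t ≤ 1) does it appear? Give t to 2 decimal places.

Invert the lerp on the R channel (largest span, 214): t = (170 − 247) / (33 − 247) = -77/-214 = 0.35981.
Check on G: (162 − 112)/(252 − 112) = 0.3571 ✓

0.36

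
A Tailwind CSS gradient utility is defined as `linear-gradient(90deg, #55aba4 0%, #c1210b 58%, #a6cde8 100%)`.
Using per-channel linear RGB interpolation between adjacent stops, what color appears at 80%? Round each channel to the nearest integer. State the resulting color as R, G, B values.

80% lies between the 58% and 100% stops, so the local fraction is t = (80 − 58)/(100 − 58) = 22/42 ≈ 0.5238.
#c1210b → (193, 33, 11); #a6cde8 → (166, 205, 232).
R = 193 + 0.5238 × (166 − 193) = 178.857 → 179
G = 33 + 0.5238 × (205 − 33) = 123.094 → 123
B = 11 + 0.5238 × (232 − 11) = 126.76 → 127

(179, 123, 127)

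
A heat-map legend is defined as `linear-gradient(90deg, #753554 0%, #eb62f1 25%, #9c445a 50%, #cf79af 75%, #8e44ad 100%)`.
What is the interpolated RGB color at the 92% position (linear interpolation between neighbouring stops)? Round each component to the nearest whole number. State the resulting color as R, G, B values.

(163, 85, 174)

92% lies between the 75% and 100% stops, so the local fraction is t = (92 − 75)/(100 − 75) = 17/25 ≈ 0.68.
#cf79af → (207, 121, 175); #8e44ad → (142, 68, 173).
R = 207 + 0.68 × (142 − 207) = 162.8 → 163
G = 121 + 0.68 × (68 − 121) = 84.96 → 85
B = 175 + 0.68 × (173 − 175) = 173.64 → 174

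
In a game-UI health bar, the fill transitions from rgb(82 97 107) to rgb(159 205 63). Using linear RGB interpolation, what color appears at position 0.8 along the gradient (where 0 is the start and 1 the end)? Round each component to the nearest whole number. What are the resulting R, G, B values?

R = 82 + 0.8 × (159 − 82) = 82 + 0.8 × 77 = 143.6 → 144
G = 97 + 0.8 × (205 − 97) = 97 + 0.8 × 108 = 183.4 → 183
B = 107 + 0.8 × (63 − 107) = 107 + 0.8 × -44 = 71.8 → 72

(144, 183, 72)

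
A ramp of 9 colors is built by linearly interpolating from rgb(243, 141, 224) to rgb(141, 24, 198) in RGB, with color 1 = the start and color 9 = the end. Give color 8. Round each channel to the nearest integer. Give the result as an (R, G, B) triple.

With 9 swatches and endpoints inclusive, swatch 8 sits at t = (8 − 1)/(9 − 1) = 7/8 ≈ 0.875.
R = 243 + 0.875 × (141 − 243) = 153.75 → 154
G = 141 + 0.875 × (24 − 141) = 38.625 → 39
B = 224 + 0.875 × (198 − 224) = 201.25 → 201

(154, 39, 201)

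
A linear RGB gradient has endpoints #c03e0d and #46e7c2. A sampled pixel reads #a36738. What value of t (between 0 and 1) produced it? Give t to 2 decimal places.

Invert the lerp on the B channel (largest span, 181): t = (56 − 13) / (194 − 13) = 43/181 = 0.23757.
Check on R: (163 − 192)/(70 − 192) = 0.2377 ✓

0.24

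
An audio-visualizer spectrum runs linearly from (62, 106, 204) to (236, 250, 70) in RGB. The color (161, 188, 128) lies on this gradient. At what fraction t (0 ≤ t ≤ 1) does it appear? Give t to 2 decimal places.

Invert the lerp on the R channel (largest span, 174): t = (161 − 62) / (236 − 62) = 99/174 = 0.56897.
Check on G: (188 − 106)/(250 − 106) = 0.5694 ✓

0.57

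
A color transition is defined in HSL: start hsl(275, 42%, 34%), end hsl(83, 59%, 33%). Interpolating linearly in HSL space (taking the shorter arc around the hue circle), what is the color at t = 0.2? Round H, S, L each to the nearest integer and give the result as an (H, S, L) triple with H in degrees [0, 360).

Hue: 83 − 275 = -192°, but |-192| > 180 so the shorter arc goes the other way: Δh = -192 + 360 = 168°.
H = 275 + 0.2 × (168) = 308.6 → 309°
S = 42 + 0.2 × (59 − 42) = 45.4 → 45%
L = 34 + 0.2 × (33 − 34) = 33.8 → 34%

(309, 45, 34)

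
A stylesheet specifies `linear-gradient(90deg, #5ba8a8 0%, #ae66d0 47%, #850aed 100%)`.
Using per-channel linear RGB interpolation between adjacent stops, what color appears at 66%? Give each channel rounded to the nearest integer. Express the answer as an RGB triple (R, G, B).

(159, 69, 218)

66% lies between the 47% and 100% stops, so the local fraction is t = (66 − 47)/(100 − 47) = 19/53 ≈ 0.3585.
#ae66d0 → (174, 102, 208); #850aed → (133, 10, 237).
R = 174 + 0.3585 × (133 − 174) = 159.302 → 159
G = 102 + 0.3585 × (10 − 102) = 69.018 → 69
B = 208 + 0.3585 × (237 − 208) = 218.397 → 218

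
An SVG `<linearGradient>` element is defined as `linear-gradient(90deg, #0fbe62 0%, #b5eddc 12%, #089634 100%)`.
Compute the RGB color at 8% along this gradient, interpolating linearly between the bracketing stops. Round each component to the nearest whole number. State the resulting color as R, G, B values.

(126, 221, 179)

8% lies between the 0% and 12% stops, so the local fraction is t = (8 − 0)/(12 − 0) = 8/12 ≈ 0.6667.
#0fbe62 → (15, 190, 98); #b5eddc → (181, 237, 220).
R = 15 + 0.6667 × (181 − 15) = 125.672 → 126
G = 190 + 0.6667 × (237 − 190) = 221.335 → 221
B = 98 + 0.6667 × (220 − 98) = 179.337 → 179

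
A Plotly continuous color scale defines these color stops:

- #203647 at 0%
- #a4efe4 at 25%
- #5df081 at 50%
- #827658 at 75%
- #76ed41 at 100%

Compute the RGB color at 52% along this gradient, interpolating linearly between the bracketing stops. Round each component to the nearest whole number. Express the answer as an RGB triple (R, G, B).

(96, 230, 126)

52% lies between the 50% and 75% stops, so the local fraction is t = (52 − 50)/(75 − 50) = 2/25 ≈ 0.08.
#5df081 → (93, 240, 129); #827658 → (130, 118, 88).
R = 93 + 0.08 × (130 − 93) = 95.96 → 96
G = 240 + 0.08 × (118 − 240) = 230.24 → 230
B = 129 + 0.08 × (88 − 129) = 125.72 → 126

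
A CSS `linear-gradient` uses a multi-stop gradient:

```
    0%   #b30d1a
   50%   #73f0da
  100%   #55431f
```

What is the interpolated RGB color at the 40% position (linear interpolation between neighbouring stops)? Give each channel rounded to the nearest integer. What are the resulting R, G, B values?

(128, 195, 180)

40% lies between the 0% and 50% stops, so the local fraction is t = (40 − 0)/(50 − 0) = 40/50 ≈ 0.8.
#b30d1a → (179, 13, 26); #73f0da → (115, 240, 218).
R = 179 + 0.8 × (115 − 179) = 127.8 → 128
G = 13 + 0.8 × (240 − 13) = 194.6 → 195
B = 26 + 0.8 × (218 − 26) = 179.6 → 180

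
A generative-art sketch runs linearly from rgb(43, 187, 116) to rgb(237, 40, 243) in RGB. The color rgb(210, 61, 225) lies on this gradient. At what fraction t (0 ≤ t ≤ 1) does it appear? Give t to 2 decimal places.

Invert the lerp on the R channel (largest span, 194): t = (210 − 43) / (237 − 43) = 167/194 = 0.86082.
Check on G: (61 − 187)/(40 − 187) = 0.8571 ✓

0.86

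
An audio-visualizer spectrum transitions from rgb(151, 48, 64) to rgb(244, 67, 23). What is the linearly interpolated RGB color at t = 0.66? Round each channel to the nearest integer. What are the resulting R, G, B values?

(212, 61, 37)

R = 151 + 0.66 × (244 − 151) = 151 + 0.66 × 93 = 212.38 → 212
G = 48 + 0.66 × (67 − 48) = 48 + 0.66 × 19 = 60.54 → 61
B = 64 + 0.66 × (23 − 64) = 64 + 0.66 × -41 = 36.94 → 37
So the blended color is (212, 61, 37), about #d43d25.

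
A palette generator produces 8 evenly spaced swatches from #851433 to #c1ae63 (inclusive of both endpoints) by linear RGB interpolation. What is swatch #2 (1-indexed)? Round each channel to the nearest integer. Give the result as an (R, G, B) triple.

With 8 swatches and endpoints inclusive, swatch 2 sits at t = (2 − 1)/(8 − 1) = 1/7 ≈ 0.1429.
#851433 → (133, 20, 51); #c1ae63 → (193, 174, 99).
R = 133 + 0.1429 × (193 − 133) = 141.574 → 142
G = 20 + 0.1429 × (174 − 20) = 42.007 → 42
B = 51 + 0.1429 × (99 − 51) = 57.859 → 58

(142, 42, 58)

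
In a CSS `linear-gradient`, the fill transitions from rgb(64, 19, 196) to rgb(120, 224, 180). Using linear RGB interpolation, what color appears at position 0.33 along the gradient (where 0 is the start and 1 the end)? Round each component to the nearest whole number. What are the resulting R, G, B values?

(82, 87, 191)

R = 64 + 0.33 × (120 − 64) = 64 + 0.33 × 56 = 82.48 → 82
G = 19 + 0.33 × (224 − 19) = 19 + 0.33 × 205 = 86.65 → 87
B = 196 + 0.33 × (180 − 196) = 196 + 0.33 × -16 = 190.72 → 191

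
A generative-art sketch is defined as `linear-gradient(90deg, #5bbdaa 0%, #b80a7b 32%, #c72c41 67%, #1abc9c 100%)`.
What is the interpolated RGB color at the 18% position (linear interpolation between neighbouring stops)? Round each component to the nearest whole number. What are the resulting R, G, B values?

(143, 88, 144)

18% lies between the 0% and 32% stops, so the local fraction is t = (18 − 0)/(32 − 0) = 18/32 ≈ 0.5625.
#5bbdaa → (91, 189, 170); #b80a7b → (184, 10, 123).
R = 91 + 0.5625 × (184 − 91) = 143.312 → 143
G = 189 + 0.5625 × (10 − 189) = 88.312 → 88
B = 170 + 0.5625 × (123 − 170) = 143.562 → 144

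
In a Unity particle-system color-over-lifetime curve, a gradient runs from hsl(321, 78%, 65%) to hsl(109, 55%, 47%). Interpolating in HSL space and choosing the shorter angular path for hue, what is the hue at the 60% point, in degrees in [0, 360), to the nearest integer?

Hue: 109 − 321 = -212°, but |-212| > 180 so the shorter arc goes the other way: Δh = -212 + 360 = 148°.
H = 321 + 0.6 × (148) = 409.8 → 410 → 410 mod 360 = 50°

50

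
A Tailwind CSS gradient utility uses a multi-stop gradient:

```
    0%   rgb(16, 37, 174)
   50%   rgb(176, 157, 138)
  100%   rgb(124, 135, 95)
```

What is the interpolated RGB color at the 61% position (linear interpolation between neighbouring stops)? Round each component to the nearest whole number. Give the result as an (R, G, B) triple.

(165, 152, 129)

61% lies between the 50% and 100% stops, so the local fraction is t = (61 − 50)/(100 − 50) = 11/50 ≈ 0.22.
R = 176 + 0.22 × (124 − 176) = 164.56 → 165
G = 157 + 0.22 × (135 − 157) = 152.16 → 152
B = 138 + 0.22 × (95 − 138) = 128.54 → 129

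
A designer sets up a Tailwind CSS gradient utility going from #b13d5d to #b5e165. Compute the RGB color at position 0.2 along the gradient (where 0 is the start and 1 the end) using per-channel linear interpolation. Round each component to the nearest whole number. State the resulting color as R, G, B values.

#b13d5d → (177, 61, 93); #b5e165 → (181, 225, 101).
R = 177 + 0.2 × (181 − 177) = 177 + 0.2 × 4 = 177.8 → 178
G = 61 + 0.2 × (225 − 61) = 61 + 0.2 × 164 = 93.8 → 94
B = 93 + 0.2 × (101 − 93) = 93 + 0.2 × 8 = 94.6 → 95

(178, 94, 95)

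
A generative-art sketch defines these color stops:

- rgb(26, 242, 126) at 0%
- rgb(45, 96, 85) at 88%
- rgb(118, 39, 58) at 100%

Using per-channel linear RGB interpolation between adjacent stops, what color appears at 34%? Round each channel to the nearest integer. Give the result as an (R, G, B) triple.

(33, 186, 110)

34% lies between the 0% and 88% stops, so the local fraction is t = (34 − 0)/(88 − 0) = 34/88 ≈ 0.3864.
R = 26 + 0.3864 × (45 − 26) = 33.342 → 33
G = 242 + 0.3864 × (96 − 242) = 185.586 → 186
B = 126 + 0.3864 × (85 − 126) = 110.158 → 110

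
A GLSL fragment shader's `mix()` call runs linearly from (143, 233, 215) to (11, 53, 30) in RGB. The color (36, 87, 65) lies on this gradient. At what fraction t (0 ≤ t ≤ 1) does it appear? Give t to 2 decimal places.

Invert the lerp on the B channel (largest span, 185): t = (65 − 215) / (30 − 215) = -150/-185 = 0.81081.
Check on R: (36 − 143)/(11 − 143) = 0.8106 ✓

0.81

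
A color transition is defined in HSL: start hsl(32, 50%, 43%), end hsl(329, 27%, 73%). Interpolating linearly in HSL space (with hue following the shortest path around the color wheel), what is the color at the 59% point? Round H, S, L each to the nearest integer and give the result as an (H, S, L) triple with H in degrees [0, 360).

(355, 36, 61)

Hue: 329 − 32 = 297°, but |297| > 180 so the shorter arc goes the other way: Δh = 297 − 360 = -63°.
H = 32 + 0.59 × (-63) = -5.17 → -5 → -5 mod 360 = 355°
S = 50 + 0.59 × (27 − 50) = 36.43 → 36%
L = 43 + 0.59 × (73 − 43) = 60.7 → 61%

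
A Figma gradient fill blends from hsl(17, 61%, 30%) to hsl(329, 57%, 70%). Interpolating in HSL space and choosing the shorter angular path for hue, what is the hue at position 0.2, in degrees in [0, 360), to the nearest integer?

Hue: 329 − 17 = 312°, but |312| > 180 so the shorter arc goes the other way: Δh = 312 − 360 = -48°.
H = 17 + 0.2 × (-48) = 7.4 → 7°

7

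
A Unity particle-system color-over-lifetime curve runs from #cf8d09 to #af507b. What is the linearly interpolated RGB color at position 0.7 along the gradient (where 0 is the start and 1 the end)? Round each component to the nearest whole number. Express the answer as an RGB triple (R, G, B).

(185, 98, 89)

#cf8d09 → (207, 141, 9); #af507b → (175, 80, 123).
R = 207 + 0.7 × (175 − 207) = 207 + 0.7 × -32 = 184.6 → 185
G = 141 + 0.7 × (80 − 141) = 141 + 0.7 × -61 = 98.3 → 98
B = 9 + 0.7 × (123 − 9) = 9 + 0.7 × 114 = 88.8 → 89
So the blended color is (185, 98, 89), about #b96259.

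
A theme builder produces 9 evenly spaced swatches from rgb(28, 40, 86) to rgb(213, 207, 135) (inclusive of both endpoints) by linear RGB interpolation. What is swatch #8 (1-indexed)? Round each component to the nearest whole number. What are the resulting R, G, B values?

With 9 swatches and endpoints inclusive, swatch 8 sits at t = (8 − 1)/(9 − 1) = 7/8 ≈ 0.875.
R = 28 + 0.875 × (213 − 28) = 189.875 → 190
G = 40 + 0.875 × (207 − 40) = 186.125 → 186
B = 86 + 0.875 × (135 − 86) = 128.875 → 129

(190, 186, 129)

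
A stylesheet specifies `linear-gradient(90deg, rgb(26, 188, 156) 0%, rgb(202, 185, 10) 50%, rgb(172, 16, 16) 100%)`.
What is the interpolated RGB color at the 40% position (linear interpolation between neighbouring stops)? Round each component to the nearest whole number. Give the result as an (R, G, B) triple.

(167, 186, 39)

40% lies between the 0% and 50% stops, so the local fraction is t = (40 − 0)/(50 − 0) = 40/50 ≈ 0.8.
R = 26 + 0.8 × (202 − 26) = 166.8 → 167
G = 188 + 0.8 × (185 − 188) = 185.6 → 186
B = 156 + 0.8 × (10 − 156) = 39.2 → 39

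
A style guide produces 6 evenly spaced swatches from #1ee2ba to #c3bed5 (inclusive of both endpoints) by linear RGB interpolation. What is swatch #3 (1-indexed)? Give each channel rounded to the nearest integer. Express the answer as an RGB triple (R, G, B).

With 6 swatches and endpoints inclusive, swatch 3 sits at t = (3 − 1)/(6 − 1) = 2/5 ≈ 0.4.
#1ee2ba → (30, 226, 186); #c3bed5 → (195, 190, 213).
R = 30 + 0.4 × (195 − 30) = 96 → 96
G = 226 + 0.4 × (190 − 226) = 211.6 → 212
B = 186 + 0.4 × (213 − 186) = 196.8 → 197

(96, 212, 197)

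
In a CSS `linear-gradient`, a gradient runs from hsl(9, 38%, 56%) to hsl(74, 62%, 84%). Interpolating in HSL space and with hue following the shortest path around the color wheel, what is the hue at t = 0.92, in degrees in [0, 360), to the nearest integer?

Hue arc: Δh = 74 − 9 = 65° (|Δh| ≤ 180, already the shorter path).
H = 9 + 0.92 × (65) = 68.8 → 69°

69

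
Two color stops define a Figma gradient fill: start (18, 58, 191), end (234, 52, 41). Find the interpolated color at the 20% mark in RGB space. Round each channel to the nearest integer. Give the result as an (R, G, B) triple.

20% corresponds to t = 0.2.
R = 18 + 0.2 × (234 − 18) = 18 + 0.2 × 216 = 61.2 → 61
G = 58 + 0.2 × (52 − 58) = 58 + 0.2 × -6 = 56.8 → 57
B = 191 + 0.2 × (41 − 191) = 191 + 0.2 × -150 = 161 → 161

(61, 57, 161)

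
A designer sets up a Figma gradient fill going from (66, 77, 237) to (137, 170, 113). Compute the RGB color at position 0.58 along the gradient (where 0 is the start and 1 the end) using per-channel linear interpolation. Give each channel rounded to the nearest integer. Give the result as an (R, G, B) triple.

(107, 131, 165)

R = 66 + 0.58 × (137 − 66) = 66 + 0.58 × 71 = 107.18 → 107
G = 77 + 0.58 × (170 − 77) = 77 + 0.58 × 93 = 130.94 → 131
B = 237 + 0.58 × (113 − 237) = 237 + 0.58 × -124 = 165.08 → 165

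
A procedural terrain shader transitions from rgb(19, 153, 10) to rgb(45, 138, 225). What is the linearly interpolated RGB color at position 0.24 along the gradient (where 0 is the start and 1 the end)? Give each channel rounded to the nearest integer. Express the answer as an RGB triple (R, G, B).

(25, 149, 62)

R = 19 + 0.24 × (45 − 19) = 19 + 0.24 × 26 = 25.24 → 25
G = 153 + 0.24 × (138 − 153) = 153 + 0.24 × -15 = 149.4 → 149
B = 10 + 0.24 × (225 − 10) = 10 + 0.24 × 215 = 61.6 → 62
So the blended color is (25, 149, 62), about #19953e.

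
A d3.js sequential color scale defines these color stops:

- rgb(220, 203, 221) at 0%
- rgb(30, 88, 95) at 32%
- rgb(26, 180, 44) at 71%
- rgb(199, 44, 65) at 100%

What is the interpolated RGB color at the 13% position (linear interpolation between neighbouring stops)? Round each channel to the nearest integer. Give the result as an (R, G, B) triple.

(143, 156, 170)

13% lies between the 0% and 32% stops, so the local fraction is t = (13 − 0)/(32 − 0) = 13/32 ≈ 0.4062.
R = 220 + 0.4062 × (30 − 220) = 142.822 → 143
G = 203 + 0.4062 × (88 − 203) = 156.287 → 156
B = 221 + 0.4062 × (95 − 221) = 169.819 → 170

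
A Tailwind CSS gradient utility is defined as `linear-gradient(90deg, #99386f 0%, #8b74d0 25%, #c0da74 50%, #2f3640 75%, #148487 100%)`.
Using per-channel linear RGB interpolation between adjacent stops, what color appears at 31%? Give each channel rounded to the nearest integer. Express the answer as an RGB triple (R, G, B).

(152, 140, 186)

31% lies between the 25% and 50% stops, so the local fraction is t = (31 − 25)/(50 − 25) = 6/25 ≈ 0.24.
#8b74d0 → (139, 116, 208); #c0da74 → (192, 218, 116).
R = 139 + 0.24 × (192 − 139) = 151.72 → 152
G = 116 + 0.24 × (218 − 116) = 140.48 → 140
B = 208 + 0.24 × (116 − 208) = 185.92 → 186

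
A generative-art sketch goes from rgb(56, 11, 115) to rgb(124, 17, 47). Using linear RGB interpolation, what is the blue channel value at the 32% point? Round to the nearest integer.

B = 115 + 0.32 × (47 − 115) = 93.24 → 93

93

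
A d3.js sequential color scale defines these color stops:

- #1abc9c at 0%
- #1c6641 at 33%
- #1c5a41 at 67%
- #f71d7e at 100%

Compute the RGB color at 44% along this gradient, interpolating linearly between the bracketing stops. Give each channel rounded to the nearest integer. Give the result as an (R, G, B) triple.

44% lies between the 33% and 67% stops, so the local fraction is t = (44 − 33)/(67 − 33) = 11/34 ≈ 0.3235.
#1c6641 → (28, 102, 65); #1c5a41 → (28, 90, 65).
R = 28 + 0.3235 × (28 − 28) = 28 → 28
G = 102 + 0.3235 × (90 − 102) = 98.118 → 98
B = 65 + 0.3235 × (65 − 65) = 65 → 65

(28, 98, 65)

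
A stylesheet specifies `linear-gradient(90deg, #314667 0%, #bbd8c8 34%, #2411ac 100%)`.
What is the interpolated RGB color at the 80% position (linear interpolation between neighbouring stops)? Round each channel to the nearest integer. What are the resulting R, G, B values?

(82, 77, 180)

80% lies between the 34% and 100% stops, so the local fraction is t = (80 − 34)/(100 − 34) = 46/66 ≈ 0.697.
#bbd8c8 → (187, 216, 200); #2411ac → (36, 17, 172).
R = 187 + 0.697 × (36 − 187) = 81.753 → 82
G = 216 + 0.697 × (17 − 216) = 77.297 → 77
B = 200 + 0.697 × (172 − 200) = 180.484 → 180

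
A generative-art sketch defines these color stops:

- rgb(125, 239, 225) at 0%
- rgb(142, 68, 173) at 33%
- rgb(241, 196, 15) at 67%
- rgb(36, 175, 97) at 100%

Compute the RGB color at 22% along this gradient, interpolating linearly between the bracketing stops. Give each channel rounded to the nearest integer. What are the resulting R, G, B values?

(136, 125, 190)

22% lies between the 0% and 33% stops, so the local fraction is t = (22 − 0)/(33 − 0) = 22/33 ≈ 0.6667.
R = 125 + 0.6667 × (142 − 125) = 136.334 → 136
G = 239 + 0.6667 × (68 − 239) = 124.994 → 125
B = 225 + 0.6667 × (173 − 225) = 190.332 → 190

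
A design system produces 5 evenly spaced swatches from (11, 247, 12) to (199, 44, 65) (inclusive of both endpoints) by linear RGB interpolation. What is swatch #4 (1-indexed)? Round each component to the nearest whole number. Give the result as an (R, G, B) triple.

With 5 swatches and endpoints inclusive, swatch 4 sits at t = (4 − 1)/(5 − 1) = 3/4 ≈ 0.75.
R = 11 + 0.75 × (199 − 11) = 152 → 152
G = 247 + 0.75 × (44 − 247) = 94.75 → 95
B = 12 + 0.75 × (65 − 12) = 51.75 → 52

(152, 95, 52)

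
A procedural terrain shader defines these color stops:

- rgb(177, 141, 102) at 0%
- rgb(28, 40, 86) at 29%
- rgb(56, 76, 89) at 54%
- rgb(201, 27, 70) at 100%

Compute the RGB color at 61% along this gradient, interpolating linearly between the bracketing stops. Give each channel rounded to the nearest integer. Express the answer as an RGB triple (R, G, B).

(78, 69, 86)

61% lies between the 54% and 100% stops, so the local fraction is t = (61 − 54)/(100 − 54) = 7/46 ≈ 0.1522.
R = 56 + 0.1522 × (201 − 56) = 78.069 → 78
G = 76 + 0.1522 × (27 − 76) = 68.542 → 69
B = 89 + 0.1522 × (70 − 89) = 86.108 → 86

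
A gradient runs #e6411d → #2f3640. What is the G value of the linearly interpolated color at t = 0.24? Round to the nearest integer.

G₁ = 65 (from #e6411d), G₂ = 54 (from #2f3640).
G = 65 + 0.24 × (54 − 65) = 62.36 → 62

62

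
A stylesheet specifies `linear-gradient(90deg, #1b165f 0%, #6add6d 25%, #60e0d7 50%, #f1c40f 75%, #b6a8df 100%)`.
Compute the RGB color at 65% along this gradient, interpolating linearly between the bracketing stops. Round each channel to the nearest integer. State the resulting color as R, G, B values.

(183, 207, 95)

65% lies between the 50% and 75% stops, so the local fraction is t = (65 − 50)/(75 − 50) = 15/25 ≈ 0.6.
#60e0d7 → (96, 224, 215); #f1c40f → (241, 196, 15).
R = 96 + 0.6 × (241 − 96) = 183 → 183
G = 224 + 0.6 × (196 − 224) = 207.2 → 207
B = 215 + 0.6 × (15 − 215) = 95 → 95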